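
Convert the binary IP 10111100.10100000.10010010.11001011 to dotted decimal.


10111100 = 188
10100000 = 160
10010010 = 146
11001011 = 203
IP: 188.160.146.203


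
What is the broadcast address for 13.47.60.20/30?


Network: 13.47.60.20/30
Host bits = 2
Set all host bits to 1:
Broadcast: 13.47.60.23


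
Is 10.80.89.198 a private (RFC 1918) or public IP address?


RFC 1918 private ranges:
  10.0.0.0/8 (10.0.0.0 - 10.255.255.255)
  172.16.0.0/12 (172.16.0.0 - 172.31.255.255)
  192.168.0.0/16 (192.168.0.0 - 192.168.255.255)
Private (in 10.0.0.0/8)


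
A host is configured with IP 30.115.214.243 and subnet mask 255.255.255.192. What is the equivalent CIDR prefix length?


Binary: 11111111.11111111.11111111.11000000
Count leading 1s
Prefix: /26


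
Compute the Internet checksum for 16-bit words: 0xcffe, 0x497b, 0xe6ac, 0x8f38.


Sum all words (with carry folding):
+ 0xcffe = 0xcffe
+ 0x497b = 0x197a
+ 0xe6ac = 0x0027
+ 0x8f38 = 0x8f5f
One's complement: ~0x8f5f
Checksum = 0x70a0


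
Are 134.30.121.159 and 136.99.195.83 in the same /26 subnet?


Mask: 255.255.255.192
134.30.121.159 AND mask = 134.30.121.128
136.99.195.83 AND mask = 136.99.195.64
No, different subnets (134.30.121.128 vs 136.99.195.64)


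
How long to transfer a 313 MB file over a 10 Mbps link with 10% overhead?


Effective throughput = 10 * (1 - 10/100) = 9 Mbps
File size in Mb = 313 * 8 = 2504 Mb
Time = 2504 / 9
Time = 278.2222 seconds


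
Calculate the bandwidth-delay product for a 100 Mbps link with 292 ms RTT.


BDP = bandwidth * RTT
= 100 Mbps * 292 ms
= 100 * 1e6 * 292 / 1000 bits
= 29200000 bits
= 3650000 bytes
= 3564.4531 KB
BDP = 29200000 bits (3650000 bytes)


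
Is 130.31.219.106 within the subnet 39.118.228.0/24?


Subnet network: 39.118.228.0
Test IP AND mask: 130.31.219.0
No, 130.31.219.106 is not in 39.118.228.0/24


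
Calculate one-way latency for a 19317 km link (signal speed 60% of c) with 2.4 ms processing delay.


Speed = 0.6 * 3e5 km/s = 180000 km/s
Propagation delay = 19317 / 180000 = 0.1073 s = 107.3167 ms
Processing delay = 2.4 ms
Total one-way latency = 109.7167 ms


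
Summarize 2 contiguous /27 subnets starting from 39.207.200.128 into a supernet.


Original prefix: /27
Number of subnets: 2 = 2^1
New prefix = 27 - 1 = 26
Supernet: 39.207.200.128/26


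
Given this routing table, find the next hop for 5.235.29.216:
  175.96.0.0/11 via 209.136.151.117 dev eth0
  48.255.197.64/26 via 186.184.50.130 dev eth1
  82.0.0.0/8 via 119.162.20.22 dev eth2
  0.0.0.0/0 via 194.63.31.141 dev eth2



Longest prefix match for 5.235.29.216:
  /11 175.96.0.0: no
  /26 48.255.197.64: no
  /8 82.0.0.0: no
  /0 0.0.0.0: MATCH
Selected: next-hop 194.63.31.141 via eth2 (matched /0)


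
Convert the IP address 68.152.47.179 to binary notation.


68 = 01000100
152 = 10011000
47 = 00101111
179 = 10110011
Binary: 01000100.10011000.00101111.10110011


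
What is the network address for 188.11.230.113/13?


IP:   10111100.00001011.11100110.01110001
Mask: 11111111.11111000.00000000.00000000
AND operation:
Net:  10111100.00001000.00000000.00000000
Network: 188.8.0.0/13


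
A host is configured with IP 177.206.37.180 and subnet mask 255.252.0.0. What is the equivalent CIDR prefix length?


Binary: 11111111.11111100.00000000.00000000
Count leading 1s
Prefix: /14


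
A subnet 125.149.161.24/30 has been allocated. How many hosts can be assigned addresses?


Host bits = 32 - 30 = 2
Total addresses = 2^2 = 4
Usable = total - 2 (network and broadcast)
Usable hosts: 2


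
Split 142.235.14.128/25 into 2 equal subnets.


New prefix = 25 + 1 = 26
Each subnet has 64 addresses
  142.235.14.128/26
  142.235.14.192/26
Subnets: 142.235.14.128/26, 142.235.14.192/26


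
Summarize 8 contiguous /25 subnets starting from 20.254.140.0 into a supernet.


Original prefix: /25
Number of subnets: 8 = 2^3
New prefix = 25 - 3 = 22
Supernet: 20.254.140.0/22


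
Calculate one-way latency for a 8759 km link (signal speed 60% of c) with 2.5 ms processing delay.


Speed = 0.6 * 3e5 km/s = 180000 km/s
Propagation delay = 8759 / 180000 = 0.0487 s = 48.6611 ms
Processing delay = 2.5 ms
Total one-way latency = 51.1611 ms


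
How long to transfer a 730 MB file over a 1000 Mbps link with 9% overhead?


Effective throughput = 1000 * (1 - 9/100) = 910 Mbps
File size in Mb = 730 * 8 = 5840 Mb
Time = 5840 / 910
Time = 6.4176 seconds


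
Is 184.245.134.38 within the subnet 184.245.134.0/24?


Subnet network: 184.245.134.0
Test IP AND mask: 184.245.134.0
Yes, 184.245.134.38 is in 184.245.134.0/24


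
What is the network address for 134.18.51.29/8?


IP:   10000110.00010010.00110011.00011101
Mask: 11111111.00000000.00000000.00000000
AND operation:
Net:  10000110.00000000.00000000.00000000
Network: 134.0.0.0/8


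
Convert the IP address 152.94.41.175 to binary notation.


152 = 10011000
94 = 01011110
41 = 00101001
175 = 10101111
Binary: 10011000.01011110.00101001.10101111


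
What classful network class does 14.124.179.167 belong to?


First octet: 14
Binary: 00001110
0xxxxxxx -> Class A (1-126)
Class A, default mask 255.0.0.0 (/8)


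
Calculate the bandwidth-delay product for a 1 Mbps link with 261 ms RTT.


BDP = bandwidth * RTT
= 1 Mbps * 261 ms
= 1 * 1e6 * 261 / 1000 bits
= 261000 bits
= 32625 bytes
= 31.8604 KB
BDP = 261000 bits (32625 bytes)


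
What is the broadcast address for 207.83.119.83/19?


Network: 207.83.96.0/19
Host bits = 13
Set all host bits to 1:
Broadcast: 207.83.127.255


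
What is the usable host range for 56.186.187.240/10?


Network: 56.128.0.0
Broadcast: 56.191.255.255
First usable = network + 1
Last usable = broadcast - 1
Range: 56.128.0.1 to 56.191.255.254


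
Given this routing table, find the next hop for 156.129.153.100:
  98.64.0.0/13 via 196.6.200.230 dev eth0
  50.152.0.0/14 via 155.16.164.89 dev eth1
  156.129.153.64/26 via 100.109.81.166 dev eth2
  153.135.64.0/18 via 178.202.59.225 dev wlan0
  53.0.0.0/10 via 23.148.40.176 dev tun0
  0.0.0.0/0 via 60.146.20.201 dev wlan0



Longest prefix match for 156.129.153.100:
  /13 98.64.0.0: no
  /14 50.152.0.0: no
  /26 156.129.153.64: MATCH
  /18 153.135.64.0: no
  /10 53.0.0.0: no
  /0 0.0.0.0: MATCH
Selected: next-hop 100.109.81.166 via eth2 (matched /26)


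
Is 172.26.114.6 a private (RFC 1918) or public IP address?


RFC 1918 private ranges:
  10.0.0.0/8 (10.0.0.0 - 10.255.255.255)
  172.16.0.0/12 (172.16.0.0 - 172.31.255.255)
  192.168.0.0/16 (192.168.0.0 - 192.168.255.255)
Private (in 172.16.0.0/12)


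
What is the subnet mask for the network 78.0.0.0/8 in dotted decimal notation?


/8 means 8 network bits, 24 host bits
Binary: 11111111000000000000000000000000
Mask: 255.0.0.0


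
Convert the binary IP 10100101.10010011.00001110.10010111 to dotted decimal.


10100101 = 165
10010011 = 147
00001110 = 14
10010111 = 151
IP: 165.147.14.151


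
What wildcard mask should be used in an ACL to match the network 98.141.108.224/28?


Subnet mask: 255.255.255.240
Wildcard = 255.255.255.255 - subnet mask
255 - 255 = 0
255 - 255 = 0
255 - 255 = 0
255 - 240 = 15
Wildcard: 0.0.0.15


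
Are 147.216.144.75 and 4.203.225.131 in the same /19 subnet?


Mask: 255.255.224.0
147.216.144.75 AND mask = 147.216.128.0
4.203.225.131 AND mask = 4.203.224.0
No, different subnets (147.216.128.0 vs 4.203.224.0)


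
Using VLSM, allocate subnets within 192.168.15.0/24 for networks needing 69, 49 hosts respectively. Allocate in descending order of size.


69 hosts -> /25 (126 usable): 192.168.15.0/25
49 hosts -> /26 (62 usable): 192.168.15.128/26
Allocation: 192.168.15.0/25 (69 hosts, 126 usable); 192.168.15.128/26 (49 hosts, 62 usable)


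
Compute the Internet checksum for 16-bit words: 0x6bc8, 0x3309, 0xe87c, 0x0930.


Sum all words (with carry folding):
+ 0x6bc8 = 0x6bc8
+ 0x3309 = 0x9ed1
+ 0xe87c = 0x874e
+ 0x0930 = 0x907e
One's complement: ~0x907e
Checksum = 0x6f81


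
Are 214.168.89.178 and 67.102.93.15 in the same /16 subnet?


Mask: 255.255.0.0
214.168.89.178 AND mask = 214.168.0.0
67.102.93.15 AND mask = 67.102.0.0
No, different subnets (214.168.0.0 vs 67.102.0.0)


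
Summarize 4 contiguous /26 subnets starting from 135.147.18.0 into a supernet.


Original prefix: /26
Number of subnets: 4 = 2^2
New prefix = 26 - 2 = 24
Supernet: 135.147.18.0/24


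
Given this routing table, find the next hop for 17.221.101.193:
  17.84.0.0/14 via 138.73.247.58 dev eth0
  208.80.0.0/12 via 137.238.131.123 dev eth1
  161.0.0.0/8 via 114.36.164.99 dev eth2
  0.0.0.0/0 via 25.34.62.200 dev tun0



Longest prefix match for 17.221.101.193:
  /14 17.84.0.0: no
  /12 208.80.0.0: no
  /8 161.0.0.0: no
  /0 0.0.0.0: MATCH
Selected: next-hop 25.34.62.200 via tun0 (matched /0)


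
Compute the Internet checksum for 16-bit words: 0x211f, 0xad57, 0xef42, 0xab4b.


Sum all words (with carry folding):
+ 0x211f = 0x211f
+ 0xad57 = 0xce76
+ 0xef42 = 0xbdb9
+ 0xab4b = 0x6905
One's complement: ~0x6905
Checksum = 0x96fa


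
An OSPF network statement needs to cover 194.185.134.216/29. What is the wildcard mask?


Subnet mask: 255.255.255.248
Wildcard = 255.255.255.255 - subnet mask
255 - 255 = 0
255 - 255 = 0
255 - 255 = 0
255 - 248 = 7
Wildcard: 0.0.0.7


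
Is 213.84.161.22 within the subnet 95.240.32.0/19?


Subnet network: 95.240.32.0
Test IP AND mask: 213.84.160.0
No, 213.84.161.22 is not in 95.240.32.0/19


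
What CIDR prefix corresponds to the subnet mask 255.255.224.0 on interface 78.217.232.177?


Binary: 11111111.11111111.11100000.00000000
Count leading 1s
Prefix: /19


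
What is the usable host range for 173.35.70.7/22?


Network: 173.35.68.0
Broadcast: 173.35.71.255
First usable = network + 1
Last usable = broadcast - 1
Range: 173.35.68.1 to 173.35.71.254


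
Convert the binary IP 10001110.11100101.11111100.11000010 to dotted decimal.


10001110 = 142
11100101 = 229
11111100 = 252
11000010 = 194
IP: 142.229.252.194


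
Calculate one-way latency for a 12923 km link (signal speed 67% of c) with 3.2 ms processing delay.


Speed = 0.67 * 3e5 km/s = 201000 km/s
Propagation delay = 12923 / 201000 = 0.0643 s = 64.2935 ms
Processing delay = 3.2 ms
Total one-way latency = 67.4935 ms


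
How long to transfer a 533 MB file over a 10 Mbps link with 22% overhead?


Effective throughput = 10 * (1 - 22/100) = 7.8 Mbps
File size in Mb = 533 * 8 = 4264 Mb
Time = 4264 / 7.8
Time = 546.6667 seconds


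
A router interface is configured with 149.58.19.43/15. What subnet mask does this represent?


/15 means 15 network bits, 17 host bits
Binary: 11111111111111100000000000000000
Mask: 255.254.0.0


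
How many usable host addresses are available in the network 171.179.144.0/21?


Host bits = 32 - 21 = 11
Total addresses = 2^11 = 2048
Usable = total - 2 (network and broadcast)
Usable hosts: 2046


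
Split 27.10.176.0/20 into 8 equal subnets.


New prefix = 20 + 3 = 23
Each subnet has 512 addresses
  27.10.176.0/23
  27.10.178.0/23
  27.10.180.0/23
  27.10.182.0/23
  27.10.184.0/23
  27.10.186.0/23
  27.10.188.0/23
  27.10.190.0/23
Subnets: 27.10.176.0/23, 27.10.178.0/23, 27.10.180.0/23, 27.10.182.0/23, 27.10.184.0/23, 27.10.186.0/23, 27.10.188.0/23, 27.10.190.0/23


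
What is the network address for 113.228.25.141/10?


IP:   01110001.11100100.00011001.10001101
Mask: 11111111.11000000.00000000.00000000
AND operation:
Net:  01110001.11000000.00000000.00000000
Network: 113.192.0.0/10


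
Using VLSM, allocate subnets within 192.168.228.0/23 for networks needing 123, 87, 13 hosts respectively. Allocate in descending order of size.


123 hosts -> /25 (126 usable): 192.168.228.0/25
87 hosts -> /25 (126 usable): 192.168.228.128/25
13 hosts -> /28 (14 usable): 192.168.229.0/28
Allocation: 192.168.228.0/25 (123 hosts, 126 usable); 192.168.228.128/25 (87 hosts, 126 usable); 192.168.229.0/28 (13 hosts, 14 usable)


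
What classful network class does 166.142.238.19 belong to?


First octet: 166
Binary: 10100110
10xxxxxx -> Class B (128-191)
Class B, default mask 255.255.0.0 (/16)


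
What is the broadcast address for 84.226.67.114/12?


Network: 84.224.0.0/12
Host bits = 20
Set all host bits to 1:
Broadcast: 84.239.255.255


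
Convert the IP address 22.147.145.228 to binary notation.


22 = 00010110
147 = 10010011
145 = 10010001
228 = 11100100
Binary: 00010110.10010011.10010001.11100100


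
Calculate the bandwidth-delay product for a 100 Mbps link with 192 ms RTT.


BDP = bandwidth * RTT
= 100 Mbps * 192 ms
= 100 * 1e6 * 192 / 1000 bits
= 19200000 bits
= 2400000 bytes
= 2343.75 KB
BDP = 19200000 bits (2400000 bytes)


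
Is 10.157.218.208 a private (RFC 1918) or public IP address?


RFC 1918 private ranges:
  10.0.0.0/8 (10.0.0.0 - 10.255.255.255)
  172.16.0.0/12 (172.16.0.0 - 172.31.255.255)
  192.168.0.0/16 (192.168.0.0 - 192.168.255.255)
Private (in 10.0.0.0/8)


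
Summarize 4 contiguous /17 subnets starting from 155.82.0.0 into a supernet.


Original prefix: /17
Number of subnets: 4 = 2^2
New prefix = 17 - 2 = 15
Supernet: 155.82.0.0/15


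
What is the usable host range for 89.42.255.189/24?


Network: 89.42.255.0
Broadcast: 89.42.255.255
First usable = network + 1
Last usable = broadcast - 1
Range: 89.42.255.1 to 89.42.255.254


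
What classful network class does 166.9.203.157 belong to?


First octet: 166
Binary: 10100110
10xxxxxx -> Class B (128-191)
Class B, default mask 255.255.0.0 (/16)


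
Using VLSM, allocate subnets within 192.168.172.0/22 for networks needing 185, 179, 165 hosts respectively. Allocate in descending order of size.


185 hosts -> /24 (254 usable): 192.168.172.0/24
179 hosts -> /24 (254 usable): 192.168.173.0/24
165 hosts -> /24 (254 usable): 192.168.174.0/24
Allocation: 192.168.172.0/24 (185 hosts, 254 usable); 192.168.173.0/24 (179 hosts, 254 usable); 192.168.174.0/24 (165 hosts, 254 usable)


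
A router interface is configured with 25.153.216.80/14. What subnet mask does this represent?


/14 means 14 network bits, 18 host bits
Binary: 11111111111111000000000000000000
Mask: 255.252.0.0


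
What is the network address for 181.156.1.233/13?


IP:   10110101.10011100.00000001.11101001
Mask: 11111111.11111000.00000000.00000000
AND operation:
Net:  10110101.10011000.00000000.00000000
Network: 181.152.0.0/13


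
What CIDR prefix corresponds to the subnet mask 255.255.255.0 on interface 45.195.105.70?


Binary: 11111111.11111111.11111111.00000000
Count leading 1s
Prefix: /24


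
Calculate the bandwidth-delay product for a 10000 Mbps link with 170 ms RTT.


BDP = bandwidth * RTT
= 10000 Mbps * 170 ms
= 10000 * 1e6 * 170 / 1000 bits
= 1700000000 bits
= 212500000 bytes
= 207519.5312 KB
BDP = 1700000000 bits (212500000 bytes)


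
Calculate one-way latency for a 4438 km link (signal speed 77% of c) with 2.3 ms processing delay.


Speed = 0.77 * 3e5 km/s = 231000 km/s
Propagation delay = 4438 / 231000 = 0.0192 s = 19.2121 ms
Processing delay = 2.3 ms
Total one-way latency = 21.5121 ms


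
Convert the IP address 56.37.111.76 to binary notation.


56 = 00111000
37 = 00100101
111 = 01101111
76 = 01001100
Binary: 00111000.00100101.01101111.01001100


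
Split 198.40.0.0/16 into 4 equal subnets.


New prefix = 16 + 2 = 18
Each subnet has 16384 addresses
  198.40.0.0/18
  198.40.64.0/18
  198.40.128.0/18
  198.40.192.0/18
Subnets: 198.40.0.0/18, 198.40.64.0/18, 198.40.128.0/18, 198.40.192.0/18


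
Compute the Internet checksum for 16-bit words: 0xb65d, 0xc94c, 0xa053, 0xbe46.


Sum all words (with carry folding):
+ 0xb65d = 0xb65d
+ 0xc94c = 0x7faa
+ 0xa053 = 0x1ffe
+ 0xbe46 = 0xde44
One's complement: ~0xde44
Checksum = 0x21bb


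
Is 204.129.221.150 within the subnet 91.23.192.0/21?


Subnet network: 91.23.192.0
Test IP AND mask: 204.129.216.0
No, 204.129.221.150 is not in 91.23.192.0/21


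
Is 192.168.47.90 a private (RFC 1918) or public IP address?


RFC 1918 private ranges:
  10.0.0.0/8 (10.0.0.0 - 10.255.255.255)
  172.16.0.0/12 (172.16.0.0 - 172.31.255.255)
  192.168.0.0/16 (192.168.0.0 - 192.168.255.255)
Private (in 192.168.0.0/16)


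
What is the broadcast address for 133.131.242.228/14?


Network: 133.128.0.0/14
Host bits = 18
Set all host bits to 1:
Broadcast: 133.131.255.255


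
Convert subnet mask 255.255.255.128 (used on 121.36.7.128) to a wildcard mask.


Subnet mask: 255.255.255.128
Wildcard = 255.255.255.255 - subnet mask
255 - 255 = 0
255 - 255 = 0
255 - 255 = 0
255 - 128 = 127
Wildcard: 0.0.0.127


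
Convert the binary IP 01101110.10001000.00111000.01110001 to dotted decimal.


01101110 = 110
10001000 = 136
00111000 = 56
01110001 = 113
IP: 110.136.56.113


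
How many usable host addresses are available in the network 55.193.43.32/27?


Host bits = 32 - 27 = 5
Total addresses = 2^5 = 32
Usable = total - 2 (network and broadcast)
Usable hosts: 30


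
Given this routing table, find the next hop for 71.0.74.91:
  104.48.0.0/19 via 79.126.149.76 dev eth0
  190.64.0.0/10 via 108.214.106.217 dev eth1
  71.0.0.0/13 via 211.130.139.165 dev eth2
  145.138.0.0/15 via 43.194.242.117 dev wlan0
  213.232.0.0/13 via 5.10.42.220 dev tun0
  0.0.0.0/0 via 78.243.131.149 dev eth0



Longest prefix match for 71.0.74.91:
  /19 104.48.0.0: no
  /10 190.64.0.0: no
  /13 71.0.0.0: MATCH
  /15 145.138.0.0: no
  /13 213.232.0.0: no
  /0 0.0.0.0: MATCH
Selected: next-hop 211.130.139.165 via eth2 (matched /13)


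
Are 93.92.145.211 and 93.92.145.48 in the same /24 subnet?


Mask: 255.255.255.0
93.92.145.211 AND mask = 93.92.145.0
93.92.145.48 AND mask = 93.92.145.0
Yes, same subnet (93.92.145.0)


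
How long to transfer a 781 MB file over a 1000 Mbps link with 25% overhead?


Effective throughput = 1000 * (1 - 25/100) = 750 Mbps
File size in Mb = 781 * 8 = 6248 Mb
Time = 6248 / 750
Time = 8.3307 seconds


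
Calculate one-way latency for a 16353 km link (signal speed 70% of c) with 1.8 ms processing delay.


Speed = 0.7 * 3e5 km/s = 210000 km/s
Propagation delay = 16353 / 210000 = 0.0779 s = 77.8714 ms
Processing delay = 1.8 ms
Total one-way latency = 79.6714 ms


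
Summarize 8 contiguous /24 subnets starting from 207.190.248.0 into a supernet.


Original prefix: /24
Number of subnets: 8 = 2^3
New prefix = 24 - 3 = 21
Supernet: 207.190.248.0/21


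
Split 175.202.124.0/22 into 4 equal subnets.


New prefix = 22 + 2 = 24
Each subnet has 256 addresses
  175.202.124.0/24
  175.202.125.0/24
  175.202.126.0/24
  175.202.127.0/24
Subnets: 175.202.124.0/24, 175.202.125.0/24, 175.202.126.0/24, 175.202.127.0/24


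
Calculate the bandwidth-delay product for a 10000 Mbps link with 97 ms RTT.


BDP = bandwidth * RTT
= 10000 Mbps * 97 ms
= 10000 * 1e6 * 97 / 1000 bits
= 970000000 bits
= 121250000 bytes
= 118408.2031 KB
BDP = 970000000 bits (121250000 bytes)


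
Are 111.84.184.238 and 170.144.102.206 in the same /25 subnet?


Mask: 255.255.255.128
111.84.184.238 AND mask = 111.84.184.128
170.144.102.206 AND mask = 170.144.102.128
No, different subnets (111.84.184.128 vs 170.144.102.128)


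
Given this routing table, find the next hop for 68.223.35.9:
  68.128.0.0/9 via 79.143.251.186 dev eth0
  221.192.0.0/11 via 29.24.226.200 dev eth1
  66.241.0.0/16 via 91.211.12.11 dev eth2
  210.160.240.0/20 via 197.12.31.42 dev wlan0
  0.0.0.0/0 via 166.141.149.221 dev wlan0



Longest prefix match for 68.223.35.9:
  /9 68.128.0.0: MATCH
  /11 221.192.0.0: no
  /16 66.241.0.0: no
  /20 210.160.240.0: no
  /0 0.0.0.0: MATCH
Selected: next-hop 79.143.251.186 via eth0 (matched /9)


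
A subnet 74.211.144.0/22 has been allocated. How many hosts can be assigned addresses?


Host bits = 32 - 22 = 10
Total addresses = 2^10 = 1024
Usable = total - 2 (network and broadcast)
Usable hosts: 1022


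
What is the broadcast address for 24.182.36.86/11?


Network: 24.160.0.0/11
Host bits = 21
Set all host bits to 1:
Broadcast: 24.191.255.255


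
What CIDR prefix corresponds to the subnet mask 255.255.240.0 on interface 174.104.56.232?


Binary: 11111111.11111111.11110000.00000000
Count leading 1s
Prefix: /20


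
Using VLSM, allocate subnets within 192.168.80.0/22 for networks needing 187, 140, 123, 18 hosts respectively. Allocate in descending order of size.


187 hosts -> /24 (254 usable): 192.168.80.0/24
140 hosts -> /24 (254 usable): 192.168.81.0/24
123 hosts -> /25 (126 usable): 192.168.82.0/25
18 hosts -> /27 (30 usable): 192.168.82.128/27
Allocation: 192.168.80.0/24 (187 hosts, 254 usable); 192.168.81.0/24 (140 hosts, 254 usable); 192.168.82.0/25 (123 hosts, 126 usable); 192.168.82.128/27 (18 hosts, 30 usable)


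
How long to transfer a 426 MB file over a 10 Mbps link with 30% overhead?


Effective throughput = 10 * (1 - 30/100) = 7 Mbps
File size in Mb = 426 * 8 = 3408 Mb
Time = 3408 / 7
Time = 486.8571 seconds


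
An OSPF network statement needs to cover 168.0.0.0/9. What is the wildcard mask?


Subnet mask: 255.128.0.0
Wildcard = 255.255.255.255 - subnet mask
255 - 255 = 0
255 - 128 = 127
255 - 0 = 255
255 - 0 = 255
Wildcard: 0.127.255.255


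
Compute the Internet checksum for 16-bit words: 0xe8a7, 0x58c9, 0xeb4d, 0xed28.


Sum all words (with carry folding):
+ 0xe8a7 = 0xe8a7
+ 0x58c9 = 0x4171
+ 0xeb4d = 0x2cbf
+ 0xed28 = 0x19e8
One's complement: ~0x19e8
Checksum = 0xe617


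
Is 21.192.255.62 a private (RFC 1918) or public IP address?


RFC 1918 private ranges:
  10.0.0.0/8 (10.0.0.0 - 10.255.255.255)
  172.16.0.0/12 (172.16.0.0 - 172.31.255.255)
  192.168.0.0/16 (192.168.0.0 - 192.168.255.255)
Public (not in any RFC 1918 range)


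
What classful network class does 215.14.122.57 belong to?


First octet: 215
Binary: 11010111
110xxxxx -> Class C (192-223)
Class C, default mask 255.255.255.0 (/24)


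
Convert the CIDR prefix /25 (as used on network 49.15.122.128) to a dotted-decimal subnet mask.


/25 means 25 network bits, 7 host bits
Binary: 11111111111111111111111110000000
Mask: 255.255.255.128


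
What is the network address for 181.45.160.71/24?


IP:   10110101.00101101.10100000.01000111
Mask: 11111111.11111111.11111111.00000000
AND operation:
Net:  10110101.00101101.10100000.00000000
Network: 181.45.160.0/24


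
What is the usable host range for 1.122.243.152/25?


Network: 1.122.243.128
Broadcast: 1.122.243.255
First usable = network + 1
Last usable = broadcast - 1
Range: 1.122.243.129 to 1.122.243.254


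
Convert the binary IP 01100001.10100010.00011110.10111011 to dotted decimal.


01100001 = 97
10100010 = 162
00011110 = 30
10111011 = 187
IP: 97.162.30.187


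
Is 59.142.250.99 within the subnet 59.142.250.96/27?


Subnet network: 59.142.250.96
Test IP AND mask: 59.142.250.96
Yes, 59.142.250.99 is in 59.142.250.96/27


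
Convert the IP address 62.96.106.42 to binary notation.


62 = 00111110
96 = 01100000
106 = 01101010
42 = 00101010
Binary: 00111110.01100000.01101010.00101010


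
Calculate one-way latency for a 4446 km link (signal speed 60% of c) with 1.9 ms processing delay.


Speed = 0.6 * 3e5 km/s = 180000 km/s
Propagation delay = 4446 / 180000 = 0.0247 s = 24.7 ms
Processing delay = 1.9 ms
Total one-way latency = 26.6 ms


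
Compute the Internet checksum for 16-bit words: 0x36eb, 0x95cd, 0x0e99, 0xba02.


Sum all words (with carry folding):
+ 0x36eb = 0x36eb
+ 0x95cd = 0xccb8
+ 0x0e99 = 0xdb51
+ 0xba02 = 0x9554
One's complement: ~0x9554
Checksum = 0x6aab


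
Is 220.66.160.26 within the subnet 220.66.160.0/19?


Subnet network: 220.66.160.0
Test IP AND mask: 220.66.160.0
Yes, 220.66.160.26 is in 220.66.160.0/19


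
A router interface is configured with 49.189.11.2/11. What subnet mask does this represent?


/11 means 11 network bits, 21 host bits
Binary: 11111111111000000000000000000000
Mask: 255.224.0.0


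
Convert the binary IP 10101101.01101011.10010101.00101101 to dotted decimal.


10101101 = 173
01101011 = 107
10010101 = 149
00101101 = 45
IP: 173.107.149.45


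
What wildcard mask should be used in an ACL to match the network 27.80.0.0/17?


Subnet mask: 255.255.128.0
Wildcard = 255.255.255.255 - subnet mask
255 - 255 = 0
255 - 255 = 0
255 - 128 = 127
255 - 0 = 255
Wildcard: 0.0.127.255


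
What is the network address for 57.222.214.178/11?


IP:   00111001.11011110.11010110.10110010
Mask: 11111111.11100000.00000000.00000000
AND operation:
Net:  00111001.11000000.00000000.00000000
Network: 57.192.0.0/11


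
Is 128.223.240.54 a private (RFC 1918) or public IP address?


RFC 1918 private ranges:
  10.0.0.0/8 (10.0.0.0 - 10.255.255.255)
  172.16.0.0/12 (172.16.0.0 - 172.31.255.255)
  192.168.0.0/16 (192.168.0.0 - 192.168.255.255)
Public (not in any RFC 1918 range)


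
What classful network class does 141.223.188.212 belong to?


First octet: 141
Binary: 10001101
10xxxxxx -> Class B (128-191)
Class B, default mask 255.255.0.0 (/16)


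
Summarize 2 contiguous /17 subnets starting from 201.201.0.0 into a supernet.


Original prefix: /17
Number of subnets: 2 = 2^1
New prefix = 17 - 1 = 16
Supernet: 201.201.0.0/16


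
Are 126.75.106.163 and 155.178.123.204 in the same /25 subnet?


Mask: 255.255.255.128
126.75.106.163 AND mask = 126.75.106.128
155.178.123.204 AND mask = 155.178.123.128
No, different subnets (126.75.106.128 vs 155.178.123.128)


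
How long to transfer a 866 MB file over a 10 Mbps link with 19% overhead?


Effective throughput = 10 * (1 - 19/100) = 8.1 Mbps
File size in Mb = 866 * 8 = 6928 Mb
Time = 6928 / 8.1
Time = 855.3086 seconds


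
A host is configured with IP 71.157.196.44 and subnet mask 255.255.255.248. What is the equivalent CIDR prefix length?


Binary: 11111111.11111111.11111111.11111000
Count leading 1s
Prefix: /29


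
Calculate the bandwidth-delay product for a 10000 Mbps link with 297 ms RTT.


BDP = bandwidth * RTT
= 10000 Mbps * 297 ms
= 10000 * 1e6 * 297 / 1000 bits
= 2970000000 bits
= 371250000 bytes
= 362548.8281 KB
BDP = 2970000000 bits (371250000 bytes)


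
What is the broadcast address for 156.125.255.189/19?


Network: 156.125.224.0/19
Host bits = 13
Set all host bits to 1:
Broadcast: 156.125.255.255


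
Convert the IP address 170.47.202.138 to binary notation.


170 = 10101010
47 = 00101111
202 = 11001010
138 = 10001010
Binary: 10101010.00101111.11001010.10001010


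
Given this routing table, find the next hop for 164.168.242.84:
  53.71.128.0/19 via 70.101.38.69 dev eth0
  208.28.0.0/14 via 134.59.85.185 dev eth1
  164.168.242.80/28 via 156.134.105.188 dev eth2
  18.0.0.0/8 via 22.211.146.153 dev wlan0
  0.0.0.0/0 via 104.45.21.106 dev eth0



Longest prefix match for 164.168.242.84:
  /19 53.71.128.0: no
  /14 208.28.0.0: no
  /28 164.168.242.80: MATCH
  /8 18.0.0.0: no
  /0 0.0.0.0: MATCH
Selected: next-hop 156.134.105.188 via eth2 (matched /28)


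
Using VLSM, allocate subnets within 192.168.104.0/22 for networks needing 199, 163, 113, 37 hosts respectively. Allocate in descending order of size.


199 hosts -> /24 (254 usable): 192.168.104.0/24
163 hosts -> /24 (254 usable): 192.168.105.0/24
113 hosts -> /25 (126 usable): 192.168.106.0/25
37 hosts -> /26 (62 usable): 192.168.106.128/26
Allocation: 192.168.104.0/24 (199 hosts, 254 usable); 192.168.105.0/24 (163 hosts, 254 usable); 192.168.106.0/25 (113 hosts, 126 usable); 192.168.106.128/26 (37 hosts, 62 usable)


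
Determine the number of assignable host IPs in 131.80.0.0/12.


Host bits = 32 - 12 = 20
Total addresses = 2^20 = 1048576
Usable = total - 2 (network and broadcast)
Usable hosts: 1048574


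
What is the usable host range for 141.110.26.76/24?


Network: 141.110.26.0
Broadcast: 141.110.26.255
First usable = network + 1
Last usable = broadcast - 1
Range: 141.110.26.1 to 141.110.26.254


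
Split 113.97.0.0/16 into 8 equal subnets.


New prefix = 16 + 3 = 19
Each subnet has 8192 addresses
  113.97.0.0/19
  113.97.32.0/19
  113.97.64.0/19
  113.97.96.0/19
  113.97.128.0/19
  113.97.160.0/19
  113.97.192.0/19
  113.97.224.0/19
Subnets: 113.97.0.0/19, 113.97.32.0/19, 113.97.64.0/19, 113.97.96.0/19, 113.97.128.0/19, 113.97.160.0/19, 113.97.192.0/19, 113.97.224.0/19


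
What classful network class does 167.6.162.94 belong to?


First octet: 167
Binary: 10100111
10xxxxxx -> Class B (128-191)
Class B, default mask 255.255.0.0 (/16)


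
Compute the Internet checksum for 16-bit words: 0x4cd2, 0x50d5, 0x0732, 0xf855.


Sum all words (with carry folding):
+ 0x4cd2 = 0x4cd2
+ 0x50d5 = 0x9da7
+ 0x0732 = 0xa4d9
+ 0xf855 = 0x9d2f
One's complement: ~0x9d2f
Checksum = 0x62d0


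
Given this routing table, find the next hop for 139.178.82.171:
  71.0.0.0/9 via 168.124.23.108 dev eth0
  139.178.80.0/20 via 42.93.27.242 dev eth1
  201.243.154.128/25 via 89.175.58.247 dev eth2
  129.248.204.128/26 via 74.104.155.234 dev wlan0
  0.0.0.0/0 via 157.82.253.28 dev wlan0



Longest prefix match for 139.178.82.171:
  /9 71.0.0.0: no
  /20 139.178.80.0: MATCH
  /25 201.243.154.128: no
  /26 129.248.204.128: no
  /0 0.0.0.0: MATCH
Selected: next-hop 42.93.27.242 via eth1 (matched /20)


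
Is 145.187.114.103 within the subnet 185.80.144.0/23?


Subnet network: 185.80.144.0
Test IP AND mask: 145.187.114.0
No, 145.187.114.103 is not in 185.80.144.0/23


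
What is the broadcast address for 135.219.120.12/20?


Network: 135.219.112.0/20
Host bits = 12
Set all host bits to 1:
Broadcast: 135.219.127.255


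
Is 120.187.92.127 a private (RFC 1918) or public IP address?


RFC 1918 private ranges:
  10.0.0.0/8 (10.0.0.0 - 10.255.255.255)
  172.16.0.0/12 (172.16.0.0 - 172.31.255.255)
  192.168.0.0/16 (192.168.0.0 - 192.168.255.255)
Public (not in any RFC 1918 range)


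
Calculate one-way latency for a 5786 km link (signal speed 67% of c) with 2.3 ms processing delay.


Speed = 0.67 * 3e5 km/s = 201000 km/s
Propagation delay = 5786 / 201000 = 0.0288 s = 28.7861 ms
Processing delay = 2.3 ms
Total one-way latency = 31.0861 ms


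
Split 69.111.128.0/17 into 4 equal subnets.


New prefix = 17 + 2 = 19
Each subnet has 8192 addresses
  69.111.128.0/19
  69.111.160.0/19
  69.111.192.0/19
  69.111.224.0/19
Subnets: 69.111.128.0/19, 69.111.160.0/19, 69.111.192.0/19, 69.111.224.0/19


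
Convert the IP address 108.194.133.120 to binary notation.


108 = 01101100
194 = 11000010
133 = 10000101
120 = 01111000
Binary: 01101100.11000010.10000101.01111000


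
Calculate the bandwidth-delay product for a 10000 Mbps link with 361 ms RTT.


BDP = bandwidth * RTT
= 10000 Mbps * 361 ms
= 10000 * 1e6 * 361 / 1000 bits
= 3610000000 bits
= 451250000 bytes
= 440673.8281 KB
BDP = 3610000000 bits (451250000 bytes)


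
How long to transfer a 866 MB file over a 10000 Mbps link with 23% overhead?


Effective throughput = 10000 * (1 - 23/100) = 7700 Mbps
File size in Mb = 866 * 8 = 6928 Mb
Time = 6928 / 7700
Time = 0.8997 seconds


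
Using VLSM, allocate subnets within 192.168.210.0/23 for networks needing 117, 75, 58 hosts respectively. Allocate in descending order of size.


117 hosts -> /25 (126 usable): 192.168.210.0/25
75 hosts -> /25 (126 usable): 192.168.210.128/25
58 hosts -> /26 (62 usable): 192.168.211.0/26
Allocation: 192.168.210.0/25 (117 hosts, 126 usable); 192.168.210.128/25 (75 hosts, 126 usable); 192.168.211.0/26 (58 hosts, 62 usable)


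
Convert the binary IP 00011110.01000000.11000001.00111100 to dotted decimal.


00011110 = 30
01000000 = 64
11000001 = 193
00111100 = 60
IP: 30.64.193.60


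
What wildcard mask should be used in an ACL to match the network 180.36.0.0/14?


Subnet mask: 255.252.0.0
Wildcard = 255.255.255.255 - subnet mask
255 - 255 = 0
255 - 252 = 3
255 - 0 = 255
255 - 0 = 255
Wildcard: 0.3.255.255


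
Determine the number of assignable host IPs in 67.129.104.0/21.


Host bits = 32 - 21 = 11
Total addresses = 2^11 = 2048
Usable = total - 2 (network and broadcast)
Usable hosts: 2046


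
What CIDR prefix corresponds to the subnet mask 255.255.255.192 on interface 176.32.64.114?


Binary: 11111111.11111111.11111111.11000000
Count leading 1s
Prefix: /26


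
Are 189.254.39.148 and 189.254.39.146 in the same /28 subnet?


Mask: 255.255.255.240
189.254.39.148 AND mask = 189.254.39.144
189.254.39.146 AND mask = 189.254.39.144
Yes, same subnet (189.254.39.144)


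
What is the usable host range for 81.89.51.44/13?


Network: 81.88.0.0
Broadcast: 81.95.255.255
First usable = network + 1
Last usable = broadcast - 1
Range: 81.88.0.1 to 81.95.255.254


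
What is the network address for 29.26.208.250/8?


IP:   00011101.00011010.11010000.11111010
Mask: 11111111.00000000.00000000.00000000
AND operation:
Net:  00011101.00000000.00000000.00000000
Network: 29.0.0.0/8


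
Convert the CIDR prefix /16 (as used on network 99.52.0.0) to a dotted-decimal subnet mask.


/16 means 16 network bits, 16 host bits
Binary: 11111111111111110000000000000000
Mask: 255.255.0.0


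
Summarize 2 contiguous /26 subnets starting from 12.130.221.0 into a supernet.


Original prefix: /26
Number of subnets: 2 = 2^1
New prefix = 26 - 1 = 25
Supernet: 12.130.221.0/25


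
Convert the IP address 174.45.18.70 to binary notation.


174 = 10101110
45 = 00101101
18 = 00010010
70 = 01000110
Binary: 10101110.00101101.00010010.01000110


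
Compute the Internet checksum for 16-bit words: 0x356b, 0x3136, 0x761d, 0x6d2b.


Sum all words (with carry folding):
+ 0x356b = 0x356b
+ 0x3136 = 0x66a1
+ 0x761d = 0xdcbe
+ 0x6d2b = 0x49ea
One's complement: ~0x49ea
Checksum = 0xb615


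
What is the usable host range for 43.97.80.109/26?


Network: 43.97.80.64
Broadcast: 43.97.80.127
First usable = network + 1
Last usable = broadcast - 1
Range: 43.97.80.65 to 43.97.80.126


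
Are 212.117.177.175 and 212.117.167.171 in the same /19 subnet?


Mask: 255.255.224.0
212.117.177.175 AND mask = 212.117.160.0
212.117.167.171 AND mask = 212.117.160.0
Yes, same subnet (212.117.160.0)


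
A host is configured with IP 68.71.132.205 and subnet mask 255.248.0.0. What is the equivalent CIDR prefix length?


Binary: 11111111.11111000.00000000.00000000
Count leading 1s
Prefix: /13


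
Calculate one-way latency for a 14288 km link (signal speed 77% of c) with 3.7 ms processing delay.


Speed = 0.77 * 3e5 km/s = 231000 km/s
Propagation delay = 14288 / 231000 = 0.0619 s = 61.8528 ms
Processing delay = 3.7 ms
Total one-way latency = 65.5528 ms


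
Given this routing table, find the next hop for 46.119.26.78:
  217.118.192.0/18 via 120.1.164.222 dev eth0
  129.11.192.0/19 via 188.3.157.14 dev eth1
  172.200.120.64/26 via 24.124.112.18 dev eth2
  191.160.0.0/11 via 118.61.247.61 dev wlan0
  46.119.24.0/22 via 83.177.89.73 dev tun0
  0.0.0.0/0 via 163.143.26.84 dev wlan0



Longest prefix match for 46.119.26.78:
  /18 217.118.192.0: no
  /19 129.11.192.0: no
  /26 172.200.120.64: no
  /11 191.160.0.0: no
  /22 46.119.24.0: MATCH
  /0 0.0.0.0: MATCH
Selected: next-hop 83.177.89.73 via tun0 (matched /22)


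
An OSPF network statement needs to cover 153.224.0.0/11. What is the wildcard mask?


Subnet mask: 255.224.0.0
Wildcard = 255.255.255.255 - subnet mask
255 - 255 = 0
255 - 224 = 31
255 - 0 = 255
255 - 0 = 255
Wildcard: 0.31.255.255


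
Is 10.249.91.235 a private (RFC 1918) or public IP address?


RFC 1918 private ranges:
  10.0.0.0/8 (10.0.0.0 - 10.255.255.255)
  172.16.0.0/12 (172.16.0.0 - 172.31.255.255)
  192.168.0.0/16 (192.168.0.0 - 192.168.255.255)
Private (in 10.0.0.0/8)


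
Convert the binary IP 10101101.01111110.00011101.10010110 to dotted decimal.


10101101 = 173
01111110 = 126
00011101 = 29
10010110 = 150
IP: 173.126.29.150


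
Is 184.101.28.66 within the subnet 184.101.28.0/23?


Subnet network: 184.101.28.0
Test IP AND mask: 184.101.28.0
Yes, 184.101.28.66 is in 184.101.28.0/23


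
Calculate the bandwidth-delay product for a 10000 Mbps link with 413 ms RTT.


BDP = bandwidth * RTT
= 10000 Mbps * 413 ms
= 10000 * 1e6 * 413 / 1000 bits
= 4130000000 bits
= 516250000 bytes
= 504150.3906 KB
BDP = 4130000000 bits (516250000 bytes)


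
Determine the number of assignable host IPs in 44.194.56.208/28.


Host bits = 32 - 28 = 4
Total addresses = 2^4 = 16
Usable = total - 2 (network and broadcast)
Usable hosts: 14


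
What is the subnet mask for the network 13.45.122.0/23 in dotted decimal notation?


/23 means 23 network bits, 9 host bits
Binary: 11111111111111111111111000000000
Mask: 255.255.254.0


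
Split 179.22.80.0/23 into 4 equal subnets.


New prefix = 23 + 2 = 25
Each subnet has 128 addresses
  179.22.80.0/25
  179.22.80.128/25
  179.22.81.0/25
  179.22.81.128/25
Subnets: 179.22.80.0/25, 179.22.80.128/25, 179.22.81.0/25, 179.22.81.128/25


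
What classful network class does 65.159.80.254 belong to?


First octet: 65
Binary: 01000001
0xxxxxxx -> Class A (1-126)
Class A, default mask 255.0.0.0 (/8)


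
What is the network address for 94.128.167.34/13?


IP:   01011110.10000000.10100111.00100010
Mask: 11111111.11111000.00000000.00000000
AND operation:
Net:  01011110.10000000.00000000.00000000
Network: 94.128.0.0/13


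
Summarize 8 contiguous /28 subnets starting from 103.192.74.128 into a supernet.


Original prefix: /28
Number of subnets: 8 = 2^3
New prefix = 28 - 3 = 25
Supernet: 103.192.74.128/25


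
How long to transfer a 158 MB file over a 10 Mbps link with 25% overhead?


Effective throughput = 10 * (1 - 25/100) = 7.5 Mbps
File size in Mb = 158 * 8 = 1264 Mb
Time = 1264 / 7.5
Time = 168.5333 seconds


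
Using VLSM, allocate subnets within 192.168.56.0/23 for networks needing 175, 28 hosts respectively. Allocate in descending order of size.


175 hosts -> /24 (254 usable): 192.168.56.0/24
28 hosts -> /27 (30 usable): 192.168.57.0/27
Allocation: 192.168.56.0/24 (175 hosts, 254 usable); 192.168.57.0/27 (28 hosts, 30 usable)


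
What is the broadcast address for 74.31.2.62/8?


Network: 74.0.0.0/8
Host bits = 24
Set all host bits to 1:
Broadcast: 74.255.255.255


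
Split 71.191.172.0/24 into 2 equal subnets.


New prefix = 24 + 1 = 25
Each subnet has 128 addresses
  71.191.172.0/25
  71.191.172.128/25
Subnets: 71.191.172.0/25, 71.191.172.128/25


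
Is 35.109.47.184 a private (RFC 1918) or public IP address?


RFC 1918 private ranges:
  10.0.0.0/8 (10.0.0.0 - 10.255.255.255)
  172.16.0.0/12 (172.16.0.0 - 172.31.255.255)
  192.168.0.0/16 (192.168.0.0 - 192.168.255.255)
Public (not in any RFC 1918 range)


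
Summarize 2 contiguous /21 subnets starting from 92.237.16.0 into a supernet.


Original prefix: /21
Number of subnets: 2 = 2^1
New prefix = 21 - 1 = 20
Supernet: 92.237.16.0/20


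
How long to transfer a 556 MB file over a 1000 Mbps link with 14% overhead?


Effective throughput = 1000 * (1 - 14/100) = 860 Mbps
File size in Mb = 556 * 8 = 4448 Mb
Time = 4448 / 860
Time = 5.1721 seconds


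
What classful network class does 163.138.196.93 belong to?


First octet: 163
Binary: 10100011
10xxxxxx -> Class B (128-191)
Class B, default mask 255.255.0.0 (/16)


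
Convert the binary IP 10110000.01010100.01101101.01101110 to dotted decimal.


10110000 = 176
01010100 = 84
01101101 = 109
01101110 = 110
IP: 176.84.109.110


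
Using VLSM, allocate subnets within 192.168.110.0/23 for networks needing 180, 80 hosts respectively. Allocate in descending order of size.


180 hosts -> /24 (254 usable): 192.168.110.0/24
80 hosts -> /25 (126 usable): 192.168.111.0/25
Allocation: 192.168.110.0/24 (180 hosts, 254 usable); 192.168.111.0/25 (80 hosts, 126 usable)


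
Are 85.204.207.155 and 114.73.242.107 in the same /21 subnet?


Mask: 255.255.248.0
85.204.207.155 AND mask = 85.204.200.0
114.73.242.107 AND mask = 114.73.240.0
No, different subnets (85.204.200.0 vs 114.73.240.0)
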